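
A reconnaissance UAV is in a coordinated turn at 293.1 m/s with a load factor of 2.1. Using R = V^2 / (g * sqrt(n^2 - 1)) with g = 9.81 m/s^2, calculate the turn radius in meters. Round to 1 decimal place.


Step 1: V^2 = 293.1^2 = 85907.61
Step 2: n^2 - 1 = 2.1^2 - 1 = 3.41
Step 3: sqrt(3.41) = 1.846619
Step 4: R = 85907.61 / (9.81 * 1.846619) = 4742.3 m

4742.3


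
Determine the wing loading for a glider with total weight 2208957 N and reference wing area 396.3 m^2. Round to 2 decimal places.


Step 1: Wing loading = W / S = 2208957 / 396.3
Step 2: Wing loading = 5573.95 N/m^2

5573.95


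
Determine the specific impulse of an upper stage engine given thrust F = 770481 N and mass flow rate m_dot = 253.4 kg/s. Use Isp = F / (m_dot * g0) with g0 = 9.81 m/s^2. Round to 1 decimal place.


Step 1: m_dot * g0 = 253.4 * 9.81 = 2485.85
Step 2: Isp = 770481 / 2485.85 = 309.9 s

309.9


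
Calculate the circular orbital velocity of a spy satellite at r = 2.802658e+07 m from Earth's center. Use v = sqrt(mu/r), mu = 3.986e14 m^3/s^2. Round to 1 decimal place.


Step 1: mu / r = 3.986e14 / 2.802658e+07 = 14222213.3418
Step 2: v = sqrt(14222213.3418) = 3771.2 m/s

3771.2


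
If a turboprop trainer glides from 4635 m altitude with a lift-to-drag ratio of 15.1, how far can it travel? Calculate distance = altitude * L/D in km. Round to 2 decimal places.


Step 1: Glide distance = altitude * L/D = 4635 * 15.1 = 69988.5 m
Step 2: Convert to km: 69988.5 / 1000 = 69.99 km

69.99


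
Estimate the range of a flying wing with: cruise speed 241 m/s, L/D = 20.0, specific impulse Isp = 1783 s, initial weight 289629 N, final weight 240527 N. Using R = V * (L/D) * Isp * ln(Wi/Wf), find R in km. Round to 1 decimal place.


Step 1: Coefficient = V * (L/D) * Isp = 241 * 20.0 * 1783 = 8594060.0 m
Step 2: Wi/Wf = 289629 / 240527 = 1.204143
Step 3: ln(1.204143) = 0.185768
Step 4: R = 8594060.0 * 0.185768 = 1596505.2 m = 1596.5 km

1596.5


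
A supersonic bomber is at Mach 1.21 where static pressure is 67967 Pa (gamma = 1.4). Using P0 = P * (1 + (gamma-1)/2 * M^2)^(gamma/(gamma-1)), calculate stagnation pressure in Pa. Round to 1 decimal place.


Step 1: (gamma-1)/2 * M^2 = 0.2 * 1.4641 = 0.29282
Step 2: 1 + 0.29282 = 1.29282
Step 3: Exponent gamma/(gamma-1) = 3.5
Step 4: P0 = 67967 * 1.29282^3.5 = 166986.5 Pa

166986.5


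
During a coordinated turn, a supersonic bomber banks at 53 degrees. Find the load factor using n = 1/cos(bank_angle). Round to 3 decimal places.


Step 1: Convert 53 degrees to radians = 0.925025
Step 2: cos(53 deg) = 0.601815
Step 3: n = 1 / 0.601815 = 1.662

1.662


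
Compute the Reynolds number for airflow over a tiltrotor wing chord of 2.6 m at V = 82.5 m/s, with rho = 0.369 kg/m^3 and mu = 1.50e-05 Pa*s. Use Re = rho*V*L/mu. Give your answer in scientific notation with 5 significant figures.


Step 1: Numerator = rho * V * L = 0.369 * 82.5 * 2.6 = 79.1505
Step 2: Re = 79.1505 / 1.50e-05
Step 3: Re = 5.2767e+06

5.2767e+06


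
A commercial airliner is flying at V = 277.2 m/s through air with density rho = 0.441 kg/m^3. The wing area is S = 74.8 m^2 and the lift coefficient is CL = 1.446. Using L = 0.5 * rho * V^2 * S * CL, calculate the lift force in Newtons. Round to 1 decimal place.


Step 1: Calculate dynamic pressure q = 0.5 * 0.441 * 277.2^2 = 0.5 * 0.441 * 76839.84 = 16943.1847 Pa
Step 2: Multiply by wing area and lift coefficient: L = 16943.1847 * 74.8 * 1.446
Step 3: L = 1267350.2171 * 1.446 = 1832588.4 N

1832588.4


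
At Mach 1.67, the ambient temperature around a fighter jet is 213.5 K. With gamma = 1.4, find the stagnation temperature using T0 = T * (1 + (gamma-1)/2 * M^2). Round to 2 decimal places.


Step 1: (gamma-1)/2 = 0.2
Step 2: M^2 = 2.7889
Step 3: 1 + 0.2 * 2.7889 = 1.55778
Step 4: T0 = 213.5 * 1.55778 = 332.59 K

332.59


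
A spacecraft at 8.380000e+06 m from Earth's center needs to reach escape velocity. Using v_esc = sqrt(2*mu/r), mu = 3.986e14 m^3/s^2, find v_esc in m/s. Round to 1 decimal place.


Step 1: 2*mu/r = 2 * 3.986e14 / 8.380000e+06 = 95131264.9165
Step 2: v_esc = sqrt(95131264.9165) = 9753.5 m/s

9753.5


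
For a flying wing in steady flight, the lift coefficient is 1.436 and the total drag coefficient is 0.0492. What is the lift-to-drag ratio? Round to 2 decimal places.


Step 1: L/D = CL / CD = 1.436 / 0.0492
Step 2: L/D = 29.19

29.19


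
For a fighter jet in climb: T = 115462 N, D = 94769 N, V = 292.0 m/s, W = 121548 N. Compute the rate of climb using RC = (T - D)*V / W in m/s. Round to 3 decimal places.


Step 1: Excess thrust = T - D = 115462 - 94769 = 20693 N
Step 2: Excess power = 20693 * 292.0 = 6042356.0 W
Step 3: RC = 6042356.0 / 121548 = 49.712 m/s

49.712


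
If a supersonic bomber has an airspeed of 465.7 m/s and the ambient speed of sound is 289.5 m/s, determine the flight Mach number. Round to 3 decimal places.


Step 1: M = V / a = 465.7 / 289.5
Step 2: M = 1.609

1.609


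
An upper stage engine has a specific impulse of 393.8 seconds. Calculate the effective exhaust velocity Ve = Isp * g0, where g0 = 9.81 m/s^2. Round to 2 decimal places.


Step 1: Ve = Isp * g0 = 393.8 * 9.81
Step 2: Ve = 3863.18 m/s

3863.18


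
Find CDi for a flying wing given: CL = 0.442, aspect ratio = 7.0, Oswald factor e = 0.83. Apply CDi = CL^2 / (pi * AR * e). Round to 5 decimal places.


Step 1: CL^2 = 0.442^2 = 0.195364
Step 2: pi * AR * e = 3.14159 * 7.0 * 0.83 = 18.252653
Step 3: CDi = 0.195364 / 18.252653 = 0.01070

0.01070


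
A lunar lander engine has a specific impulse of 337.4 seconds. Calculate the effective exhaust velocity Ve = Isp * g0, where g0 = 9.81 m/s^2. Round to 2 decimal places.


Step 1: Ve = Isp * g0 = 337.4 * 9.81
Step 2: Ve = 3309.89 m/s

3309.89


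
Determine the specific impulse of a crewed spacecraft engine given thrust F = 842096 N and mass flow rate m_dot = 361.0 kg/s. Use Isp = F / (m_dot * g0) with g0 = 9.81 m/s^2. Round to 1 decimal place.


Step 1: m_dot * g0 = 361.0 * 9.81 = 3541.41
Step 2: Isp = 842096 / 3541.41 = 237.8 s

237.8


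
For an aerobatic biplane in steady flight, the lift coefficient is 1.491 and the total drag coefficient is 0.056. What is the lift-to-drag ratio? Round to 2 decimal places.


Step 1: L/D = CL / CD = 1.491 / 0.056
Step 2: L/D = 26.63

26.63


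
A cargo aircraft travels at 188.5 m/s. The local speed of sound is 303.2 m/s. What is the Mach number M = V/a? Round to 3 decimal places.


Step 1: M = V / a = 188.5 / 303.2
Step 2: M = 0.622

0.622


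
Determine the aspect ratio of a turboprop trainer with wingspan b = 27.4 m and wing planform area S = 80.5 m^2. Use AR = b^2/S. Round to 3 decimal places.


Step 1: b^2 = 27.4^2 = 750.76
Step 2: AR = 750.76 / 80.5 = 9.326

9.326


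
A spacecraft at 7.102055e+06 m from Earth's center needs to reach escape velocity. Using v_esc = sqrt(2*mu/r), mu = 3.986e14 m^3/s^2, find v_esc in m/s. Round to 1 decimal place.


Step 1: 2*mu/r = 2 * 3.986e14 / 7.102055e+06 = 112249201.1115
Step 2: v_esc = sqrt(112249201.1115) = 10594.8 m/s

10594.8


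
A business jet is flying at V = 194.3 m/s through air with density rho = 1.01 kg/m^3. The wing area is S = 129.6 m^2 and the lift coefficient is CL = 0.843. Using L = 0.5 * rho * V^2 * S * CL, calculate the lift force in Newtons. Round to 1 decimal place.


Step 1: Calculate dynamic pressure q = 0.5 * 1.01 * 194.3^2 = 0.5 * 1.01 * 37752.49 = 19065.0075 Pa
Step 2: Multiply by wing area and lift coefficient: L = 19065.0075 * 129.6 * 0.843
Step 3: L = 2470824.9655 * 0.843 = 2082905.4 N

2082905.4


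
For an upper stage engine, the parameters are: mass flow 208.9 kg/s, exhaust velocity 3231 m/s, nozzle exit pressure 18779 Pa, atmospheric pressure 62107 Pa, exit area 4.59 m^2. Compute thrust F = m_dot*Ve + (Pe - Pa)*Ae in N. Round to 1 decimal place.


Step 1: Momentum thrust = m_dot * Ve = 208.9 * 3231 = 674955.9 N
Step 2: Pressure thrust = (Pe - Pa) * Ae = (18779 - 62107) * 4.59 = -198875.52 N
Step 3: Total thrust F = 674955.9 + -198875.52 = 476080.4 N

476080.4


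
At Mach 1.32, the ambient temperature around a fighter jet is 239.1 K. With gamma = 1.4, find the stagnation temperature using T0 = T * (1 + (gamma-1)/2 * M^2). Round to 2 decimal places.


Step 1: (gamma-1)/2 = 0.2
Step 2: M^2 = 1.7424
Step 3: 1 + 0.2 * 1.7424 = 1.34848
Step 4: T0 = 239.1 * 1.34848 = 322.42 K

322.42


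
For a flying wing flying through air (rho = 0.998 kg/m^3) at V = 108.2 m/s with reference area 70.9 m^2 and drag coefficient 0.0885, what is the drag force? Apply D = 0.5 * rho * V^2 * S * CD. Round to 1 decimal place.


Step 1: Dynamic pressure q = 0.5 * 0.998 * 108.2^2 = 5841.9128 Pa
Step 2: Drag D = q * S * CD = 5841.9128 * 70.9 * 0.0885
Step 3: D = 36656.0 N

36656.0


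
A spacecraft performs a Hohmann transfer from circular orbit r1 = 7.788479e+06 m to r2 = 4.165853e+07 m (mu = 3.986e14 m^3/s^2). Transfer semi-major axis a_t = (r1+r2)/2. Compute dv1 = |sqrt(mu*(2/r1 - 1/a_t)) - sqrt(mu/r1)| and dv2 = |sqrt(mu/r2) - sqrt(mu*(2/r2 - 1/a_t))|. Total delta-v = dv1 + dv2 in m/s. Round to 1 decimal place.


Step 1: Transfer semi-major axis a_t = (7.788479e+06 + 4.165853e+07) / 2 = 2.472350e+07 m
Step 2: v1 (circular at r1) = sqrt(mu/r1) = 7153.89 m/s
Step 3: v_t1 = sqrt(mu*(2/r1 - 1/a_t)) = 9286.23 m/s
Step 4: dv1 = |9286.23 - 7153.89| = 2132.34 m/s
Step 5: v2 (circular at r2) = 3093.26 m/s, v_t2 = 1736.15 m/s
Step 6: dv2 = |3093.26 - 1736.15| = 1357.11 m/s
Step 7: Total delta-v = 2132.34 + 1357.11 = 3489.4 m/s

3489.4


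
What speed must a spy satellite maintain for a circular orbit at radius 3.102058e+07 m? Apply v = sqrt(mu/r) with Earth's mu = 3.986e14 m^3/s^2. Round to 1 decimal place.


Step 1: mu / r = 3.986e14 / 3.102058e+07 = 12849534.0835
Step 2: v = sqrt(12849534.0835) = 3584.6 m/s

3584.6


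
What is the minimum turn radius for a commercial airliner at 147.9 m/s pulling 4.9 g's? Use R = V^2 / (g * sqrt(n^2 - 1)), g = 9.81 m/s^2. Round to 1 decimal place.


Step 1: V^2 = 147.9^2 = 21874.41
Step 2: n^2 - 1 = 4.9^2 - 1 = 23.01
Step 3: sqrt(23.01) = 4.796874
Step 4: R = 21874.41 / (9.81 * 4.796874) = 464.8 m

464.8


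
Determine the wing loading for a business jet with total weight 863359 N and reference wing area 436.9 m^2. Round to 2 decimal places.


Step 1: Wing loading = W / S = 863359 / 436.9
Step 2: Wing loading = 1976.10 N/m^2

1976.10


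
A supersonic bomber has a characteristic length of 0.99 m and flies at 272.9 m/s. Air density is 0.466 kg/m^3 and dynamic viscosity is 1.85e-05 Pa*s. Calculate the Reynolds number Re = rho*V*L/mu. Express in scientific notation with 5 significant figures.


Step 1: Numerator = rho * V * L = 0.466 * 272.9 * 0.99 = 125.899686
Step 2: Re = 125.899686 / 1.85e-05
Step 3: Re = 6.8054e+06

6.8054e+06


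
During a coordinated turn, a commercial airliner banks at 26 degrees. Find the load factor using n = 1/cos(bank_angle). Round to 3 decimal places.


Step 1: Convert 26 degrees to radians = 0.453786
Step 2: cos(26 deg) = 0.898794
Step 3: n = 1 / 0.898794 = 1.113

1.113


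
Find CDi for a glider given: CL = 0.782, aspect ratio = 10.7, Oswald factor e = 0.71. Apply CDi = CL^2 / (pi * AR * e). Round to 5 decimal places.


Step 1: CL^2 = 0.782^2 = 0.611524
Step 2: pi * AR * e = 3.14159 * 10.7 * 0.71 = 23.866679
Step 3: CDi = 0.611524 / 23.866679 = 0.02562

0.02562


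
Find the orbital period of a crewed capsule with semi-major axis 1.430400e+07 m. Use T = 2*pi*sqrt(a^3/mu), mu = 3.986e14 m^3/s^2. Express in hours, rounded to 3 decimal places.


Step 1: a^3 / mu = 2.926662e+21 / 3.986e14 = 7.342352e+06
Step 2: sqrt(7.342352e+06) = 2709.6775 s
Step 3: T = 2*pi * 2709.6775 = 17025.41 s
Step 4: T in hours = 17025.41 / 3600 = 4.729 hours

4.729


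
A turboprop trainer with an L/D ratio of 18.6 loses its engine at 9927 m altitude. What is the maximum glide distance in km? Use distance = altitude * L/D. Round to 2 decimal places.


Step 1: Glide distance = altitude * L/D = 9927 * 18.6 = 184642.2 m
Step 2: Convert to km: 184642.2 / 1000 = 184.64 km

184.64


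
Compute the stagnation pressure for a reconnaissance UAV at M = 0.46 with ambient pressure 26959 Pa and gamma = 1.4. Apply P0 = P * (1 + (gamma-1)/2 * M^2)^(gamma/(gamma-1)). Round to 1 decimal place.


Step 1: (gamma-1)/2 * M^2 = 0.2 * 0.2116 = 0.04232
Step 2: 1 + 0.04232 = 1.04232
Step 3: Exponent gamma/(gamma-1) = 3.5
Step 4: P0 = 26959 * 1.04232^3.5 = 31167.9 Pa

31167.9


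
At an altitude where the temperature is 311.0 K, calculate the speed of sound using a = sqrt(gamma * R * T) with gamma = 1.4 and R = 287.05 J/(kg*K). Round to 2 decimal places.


Step 1: gamma * R * T = 1.4 * 287.05 * 311.0 = 124981.57
Step 2: a = sqrt(124981.57) = 353.53 m/s

353.53


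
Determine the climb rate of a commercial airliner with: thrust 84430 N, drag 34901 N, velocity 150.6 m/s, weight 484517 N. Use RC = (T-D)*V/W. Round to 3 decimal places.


Step 1: Excess thrust = T - D = 84430 - 34901 = 49529 N
Step 2: Excess power = 49529 * 150.6 = 7459067.4 W
Step 3: RC = 7459067.4 / 484517 = 15.395 m/s

15.395


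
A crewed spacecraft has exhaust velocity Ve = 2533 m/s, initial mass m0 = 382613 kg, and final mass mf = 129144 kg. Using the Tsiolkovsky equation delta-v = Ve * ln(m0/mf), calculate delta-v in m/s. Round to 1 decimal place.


Step 1: Mass ratio m0/mf = 382613 / 129144 = 2.962685
Step 2: ln(2.962685) = 1.086096
Step 3: delta-v = 2533 * 1.086096 = 2751.1 m/s

2751.1


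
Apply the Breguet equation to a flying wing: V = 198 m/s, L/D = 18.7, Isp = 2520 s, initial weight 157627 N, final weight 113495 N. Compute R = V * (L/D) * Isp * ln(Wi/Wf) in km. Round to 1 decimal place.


Step 1: Coefficient = V * (L/D) * Isp = 198 * 18.7 * 2520 = 9330552.0 m
Step 2: Wi/Wf = 157627 / 113495 = 1.388845
Step 3: ln(1.388845) = 0.328473
Step 4: R = 9330552.0 * 0.328473 = 3064831.6 m = 3064.8 km

3064.8


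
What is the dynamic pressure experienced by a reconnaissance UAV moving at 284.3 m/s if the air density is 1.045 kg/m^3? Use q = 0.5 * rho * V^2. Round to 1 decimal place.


Step 1: V^2 = 284.3^2 = 80826.49
Step 2: q = 0.5 * 1.045 * 80826.49
Step 3: q = 42231.8 Pa

42231.8


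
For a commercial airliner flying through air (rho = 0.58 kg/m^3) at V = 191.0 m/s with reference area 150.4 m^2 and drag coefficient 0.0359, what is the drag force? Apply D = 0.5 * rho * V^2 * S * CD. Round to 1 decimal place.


Step 1: Dynamic pressure q = 0.5 * 0.58 * 191.0^2 = 10579.49 Pa
Step 2: Drag D = q * S * CD = 10579.49 * 150.4 * 0.0359
Step 3: D = 57122.5 N

57122.5


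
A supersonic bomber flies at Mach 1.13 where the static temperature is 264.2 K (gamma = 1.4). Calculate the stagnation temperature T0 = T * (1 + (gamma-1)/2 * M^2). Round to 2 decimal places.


Step 1: (gamma-1)/2 = 0.2
Step 2: M^2 = 1.2769
Step 3: 1 + 0.2 * 1.2769 = 1.25538
Step 4: T0 = 264.2 * 1.25538 = 331.67 K

331.67


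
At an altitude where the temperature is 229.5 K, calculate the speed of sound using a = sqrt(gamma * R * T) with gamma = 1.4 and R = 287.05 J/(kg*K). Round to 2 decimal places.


Step 1: gamma * R * T = 1.4 * 287.05 * 229.5 = 92229.165
Step 2: a = sqrt(92229.165) = 303.69 m/s

303.69


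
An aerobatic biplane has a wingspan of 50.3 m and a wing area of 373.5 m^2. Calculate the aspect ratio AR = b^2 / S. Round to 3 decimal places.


Step 1: b^2 = 50.3^2 = 2530.09
Step 2: AR = 2530.09 / 373.5 = 6.774

6.774


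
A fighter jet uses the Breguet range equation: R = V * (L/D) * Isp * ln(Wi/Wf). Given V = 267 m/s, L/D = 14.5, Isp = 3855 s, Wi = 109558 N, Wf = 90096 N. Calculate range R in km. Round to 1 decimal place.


Step 1: Coefficient = V * (L/D) * Isp = 267 * 14.5 * 3855 = 14924632.5 m
Step 2: Wi/Wf = 109558 / 90096 = 1.216014
Step 3: ln(1.216014) = 0.195578
Step 4: R = 14924632.5 * 0.195578 = 2918934.6 m = 2918.9 km

2918.9


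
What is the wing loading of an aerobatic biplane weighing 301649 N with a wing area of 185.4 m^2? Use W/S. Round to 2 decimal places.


Step 1: Wing loading = W / S = 301649 / 185.4
Step 2: Wing loading = 1627.02 N/m^2

1627.02


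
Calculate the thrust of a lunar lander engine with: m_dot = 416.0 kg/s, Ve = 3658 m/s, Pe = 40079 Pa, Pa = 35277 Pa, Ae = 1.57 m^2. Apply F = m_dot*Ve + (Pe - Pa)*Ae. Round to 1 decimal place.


Step 1: Momentum thrust = m_dot * Ve = 416.0 * 3658 = 1521728.0 N
Step 2: Pressure thrust = (Pe - Pa) * Ae = (40079 - 35277) * 1.57 = 7539.14 N
Step 3: Total thrust F = 1521728.0 + 7539.14 = 1529267.1 N

1529267.1


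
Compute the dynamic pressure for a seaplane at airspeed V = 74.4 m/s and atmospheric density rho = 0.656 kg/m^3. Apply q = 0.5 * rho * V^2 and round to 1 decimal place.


Step 1: V^2 = 74.4^2 = 5535.36
Step 2: q = 0.5 * 0.656 * 5535.36
Step 3: q = 1815.6 Pa

1815.6


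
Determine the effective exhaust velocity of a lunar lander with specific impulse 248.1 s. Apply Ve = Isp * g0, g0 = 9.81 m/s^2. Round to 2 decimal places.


Step 1: Ve = Isp * g0 = 248.1 * 9.81
Step 2: Ve = 2433.86 m/s

2433.86


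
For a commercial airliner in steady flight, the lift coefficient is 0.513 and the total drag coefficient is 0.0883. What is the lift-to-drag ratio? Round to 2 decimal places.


Step 1: L/D = CL / CD = 0.513 / 0.0883
Step 2: L/D = 5.81

5.81


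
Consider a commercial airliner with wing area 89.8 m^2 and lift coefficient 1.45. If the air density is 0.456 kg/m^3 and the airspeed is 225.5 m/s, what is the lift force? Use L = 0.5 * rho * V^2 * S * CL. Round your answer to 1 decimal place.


Step 1: Calculate dynamic pressure q = 0.5 * 0.456 * 225.5^2 = 0.5 * 0.456 * 50850.25 = 11593.857 Pa
Step 2: Multiply by wing area and lift coefficient: L = 11593.857 * 89.8 * 1.45
Step 3: L = 1041128.3586 * 1.45 = 1509636.1 N

1509636.1


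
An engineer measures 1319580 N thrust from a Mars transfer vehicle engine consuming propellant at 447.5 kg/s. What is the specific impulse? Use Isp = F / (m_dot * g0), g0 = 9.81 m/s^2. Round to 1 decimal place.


Step 1: m_dot * g0 = 447.5 * 9.81 = 4389.98
Step 2: Isp = 1319580 / 4389.98 = 300.6 s

300.6


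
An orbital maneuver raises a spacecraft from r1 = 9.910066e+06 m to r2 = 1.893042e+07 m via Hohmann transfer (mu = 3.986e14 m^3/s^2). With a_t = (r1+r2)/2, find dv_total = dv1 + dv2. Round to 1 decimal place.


Step 1: Transfer semi-major axis a_t = (9.910066e+06 + 1.893042e+07) / 2 = 1.442024e+07 m
Step 2: v1 (circular at r1) = sqrt(mu/r1) = 6342.06 m/s
Step 3: v_t1 = sqrt(mu*(2/r1 - 1/a_t)) = 7266.48 m/s
Step 4: dv1 = |7266.48 - 6342.06| = 924.42 m/s
Step 5: v2 (circular at r2) = 4588.69 m/s, v_t2 = 3804.0 m/s
Step 6: dv2 = |4588.69 - 3804.0| = 784.69 m/s
Step 7: Total delta-v = 924.42 + 784.69 = 1709.1 m/s

1709.1


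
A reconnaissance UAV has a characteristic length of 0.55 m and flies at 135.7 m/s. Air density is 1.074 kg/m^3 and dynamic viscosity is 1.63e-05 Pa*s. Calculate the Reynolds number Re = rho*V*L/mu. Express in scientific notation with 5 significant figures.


Step 1: Numerator = rho * V * L = 1.074 * 135.7 * 0.55 = 80.15799
Step 2: Re = 80.15799 / 1.63e-05
Step 3: Re = 4.9177e+06

4.9177e+06


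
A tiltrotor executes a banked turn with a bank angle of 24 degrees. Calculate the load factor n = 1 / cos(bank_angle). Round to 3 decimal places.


Step 1: Convert 24 degrees to radians = 0.418879
Step 2: cos(24 deg) = 0.913545
Step 3: n = 1 / 0.913545 = 1.095

1.095


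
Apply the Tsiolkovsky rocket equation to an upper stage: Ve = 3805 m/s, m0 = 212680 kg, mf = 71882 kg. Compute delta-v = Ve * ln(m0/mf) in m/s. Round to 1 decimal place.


Step 1: Mass ratio m0/mf = 212680 / 71882 = 2.958738
Step 2: ln(2.958738) = 1.084763
Step 3: delta-v = 3805 * 1.084763 = 4127.5 m/s

4127.5


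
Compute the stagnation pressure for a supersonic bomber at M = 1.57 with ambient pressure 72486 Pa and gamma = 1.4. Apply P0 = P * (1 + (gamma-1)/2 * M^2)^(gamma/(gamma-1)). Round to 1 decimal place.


Step 1: (gamma-1)/2 * M^2 = 0.2 * 2.4649 = 0.49298
Step 2: 1 + 0.49298 = 1.49298
Step 3: Exponent gamma/(gamma-1) = 3.5
Step 4: P0 = 72486 * 1.49298^3.5 = 294742.7 Pa

294742.7


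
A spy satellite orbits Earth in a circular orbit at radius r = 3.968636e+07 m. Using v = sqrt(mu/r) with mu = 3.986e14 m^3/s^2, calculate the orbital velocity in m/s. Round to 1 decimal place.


Step 1: mu / r = 3.986e14 / 3.968636e+07 = 10043753.0678
Step 2: v = sqrt(10043753.0678) = 3169.2 m/s

3169.2


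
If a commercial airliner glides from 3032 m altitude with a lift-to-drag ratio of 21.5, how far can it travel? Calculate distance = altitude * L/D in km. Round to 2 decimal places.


Step 1: Glide distance = altitude * L/D = 3032 * 21.5 = 65188.0 m
Step 2: Convert to km: 65188.0 / 1000 = 65.19 km

65.19


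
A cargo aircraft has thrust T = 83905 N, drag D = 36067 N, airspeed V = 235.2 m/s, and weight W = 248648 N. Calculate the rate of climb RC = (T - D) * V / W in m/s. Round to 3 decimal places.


Step 1: Excess thrust = T - D = 83905 - 36067 = 47838 N
Step 2: Excess power = 47838 * 235.2 = 11251497.6 W
Step 3: RC = 11251497.6 / 248648 = 45.251 m/s

45.251


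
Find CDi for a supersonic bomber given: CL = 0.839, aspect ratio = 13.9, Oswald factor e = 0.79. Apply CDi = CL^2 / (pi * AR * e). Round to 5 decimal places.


Step 1: CL^2 = 0.839^2 = 0.703921
Step 2: pi * AR * e = 3.14159 * 13.9 * 0.79 = 34.497829
Step 3: CDi = 0.703921 / 34.497829 = 0.02040

0.02040


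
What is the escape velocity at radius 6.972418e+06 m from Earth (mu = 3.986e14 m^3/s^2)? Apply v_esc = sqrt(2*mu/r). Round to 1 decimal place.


Step 1: 2*mu/r = 2 * 3.986e14 / 6.972418e+06 = 114336231.7061
Step 2: v_esc = sqrt(114336231.7061) = 10692.8 m/s

10692.8


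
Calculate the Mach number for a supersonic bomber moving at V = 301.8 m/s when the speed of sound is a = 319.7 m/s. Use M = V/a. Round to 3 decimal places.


Step 1: M = V / a = 301.8 / 319.7
Step 2: M = 0.944

0.944


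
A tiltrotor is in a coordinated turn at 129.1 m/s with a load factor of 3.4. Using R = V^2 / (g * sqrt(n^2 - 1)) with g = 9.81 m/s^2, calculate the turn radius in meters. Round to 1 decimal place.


Step 1: V^2 = 129.1^2 = 16666.81
Step 2: n^2 - 1 = 3.4^2 - 1 = 10.56
Step 3: sqrt(10.56) = 3.249615
Step 4: R = 16666.81 / (9.81 * 3.249615) = 522.8 m

522.8


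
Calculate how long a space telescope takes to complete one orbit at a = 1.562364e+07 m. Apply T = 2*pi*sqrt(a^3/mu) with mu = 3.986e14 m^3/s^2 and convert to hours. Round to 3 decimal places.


Step 1: a^3 / mu = 3.813701e+21 / 3.986e14 = 9.567740e+06
Step 2: sqrt(9.567740e+06) = 3093.1764 s
Step 3: T = 2*pi * 3093.1764 = 19435.0 s
Step 4: T in hours = 19435.0 / 3600 = 5.399 hours

5.399


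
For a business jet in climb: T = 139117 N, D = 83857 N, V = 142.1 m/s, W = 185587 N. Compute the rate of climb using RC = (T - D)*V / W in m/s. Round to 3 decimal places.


Step 1: Excess thrust = T - D = 139117 - 83857 = 55260 N
Step 2: Excess power = 55260 * 142.1 = 7852446.0 W
Step 3: RC = 7852446.0 / 185587 = 42.311 m/s

42.311


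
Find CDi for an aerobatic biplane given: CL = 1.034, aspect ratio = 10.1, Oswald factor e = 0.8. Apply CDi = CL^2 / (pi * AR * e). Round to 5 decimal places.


Step 1: CL^2 = 1.034^2 = 1.069156
Step 2: pi * AR * e = 3.14159 * 10.1 * 0.8 = 25.384069
Step 3: CDi = 1.069156 / 25.384069 = 0.04212

0.04212


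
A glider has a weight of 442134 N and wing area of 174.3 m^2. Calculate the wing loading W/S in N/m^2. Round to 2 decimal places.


Step 1: Wing loading = W / S = 442134 / 174.3
Step 2: Wing loading = 2536.63 N/m^2

2536.63


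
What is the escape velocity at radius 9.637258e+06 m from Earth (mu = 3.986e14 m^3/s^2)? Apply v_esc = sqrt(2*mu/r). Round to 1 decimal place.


Step 1: 2*mu/r = 2 * 3.986e14 / 9.637258e+06 = 82720624.4764
Step 2: v_esc = sqrt(82720624.4764) = 9095.1 m/s

9095.1


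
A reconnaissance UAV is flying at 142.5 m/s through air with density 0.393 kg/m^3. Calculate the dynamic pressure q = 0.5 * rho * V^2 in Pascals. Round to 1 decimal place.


Step 1: V^2 = 142.5^2 = 20306.25
Step 2: q = 0.5 * 0.393 * 20306.25
Step 3: q = 3990.2 Pa

3990.2


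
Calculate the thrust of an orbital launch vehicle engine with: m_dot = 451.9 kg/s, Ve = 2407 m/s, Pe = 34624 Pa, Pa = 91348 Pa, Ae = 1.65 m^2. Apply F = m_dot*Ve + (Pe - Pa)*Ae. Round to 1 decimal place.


Step 1: Momentum thrust = m_dot * Ve = 451.9 * 2407 = 1087723.3 N
Step 2: Pressure thrust = (Pe - Pa) * Ae = (34624 - 91348) * 1.65 = -93594.60 N
Step 3: Total thrust F = 1087723.3 + -93594.60 = 994128.7 N

994128.7


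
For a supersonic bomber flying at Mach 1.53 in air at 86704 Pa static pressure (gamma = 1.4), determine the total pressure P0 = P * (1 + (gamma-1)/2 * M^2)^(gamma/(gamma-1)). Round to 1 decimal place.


Step 1: (gamma-1)/2 * M^2 = 0.2 * 2.3409 = 0.46818
Step 2: 1 + 0.46818 = 1.46818
Step 3: Exponent gamma/(gamma-1) = 3.5
Step 4: P0 = 86704 * 1.46818^3.5 = 332480.9 Pa

332480.9


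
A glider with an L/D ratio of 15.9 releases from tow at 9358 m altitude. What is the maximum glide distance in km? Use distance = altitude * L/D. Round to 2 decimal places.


Step 1: Glide distance = altitude * L/D = 9358 * 15.9 = 148792.2 m
Step 2: Convert to km: 148792.2 / 1000 = 148.79 km

148.79


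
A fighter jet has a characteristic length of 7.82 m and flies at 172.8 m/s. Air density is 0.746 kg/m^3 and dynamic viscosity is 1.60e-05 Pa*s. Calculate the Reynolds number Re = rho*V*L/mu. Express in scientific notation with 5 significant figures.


Step 1: Numerator = rho * V * L = 0.746 * 172.8 * 7.82 = 1008.066816
Step 2: Re = 1008.066816 / 1.60e-05
Step 3: Re = 6.3004e+07

6.3004e+07


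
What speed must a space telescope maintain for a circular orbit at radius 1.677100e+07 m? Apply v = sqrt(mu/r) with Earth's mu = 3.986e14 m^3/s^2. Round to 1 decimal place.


Step 1: mu / r = 3.986e14 / 1.677100e+07 = 23767217.2202
Step 2: v = sqrt(23767217.2202) = 4875.2 m/s

4875.2


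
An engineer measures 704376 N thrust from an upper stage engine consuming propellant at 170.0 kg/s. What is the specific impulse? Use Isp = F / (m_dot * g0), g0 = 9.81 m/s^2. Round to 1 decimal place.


Step 1: m_dot * g0 = 170.0 * 9.81 = 1667.7
Step 2: Isp = 704376 / 1667.7 = 422.4 s

422.4


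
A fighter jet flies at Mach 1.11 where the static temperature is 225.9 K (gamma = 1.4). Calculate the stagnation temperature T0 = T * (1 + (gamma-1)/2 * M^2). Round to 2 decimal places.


Step 1: (gamma-1)/2 = 0.2
Step 2: M^2 = 1.2321
Step 3: 1 + 0.2 * 1.2321 = 1.24642
Step 4: T0 = 225.9 * 1.24642 = 281.57 K

281.57


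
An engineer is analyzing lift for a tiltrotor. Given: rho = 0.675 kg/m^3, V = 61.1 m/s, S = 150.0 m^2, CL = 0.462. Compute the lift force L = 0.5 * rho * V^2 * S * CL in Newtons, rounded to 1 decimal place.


Step 1: Calculate dynamic pressure q = 0.5 * 0.675 * 61.1^2 = 0.5 * 0.675 * 3733.21 = 1259.9584 Pa
Step 2: Multiply by wing area and lift coefficient: L = 1259.9584 * 150.0 * 0.462
Step 3: L = 188993.7563 * 0.462 = 87315.1 N

87315.1


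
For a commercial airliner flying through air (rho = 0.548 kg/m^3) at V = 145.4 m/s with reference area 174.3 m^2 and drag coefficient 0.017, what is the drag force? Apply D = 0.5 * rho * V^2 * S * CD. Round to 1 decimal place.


Step 1: Dynamic pressure q = 0.5 * 0.548 * 145.4^2 = 5792.6778 Pa
Step 2: Drag D = q * S * CD = 5792.6778 * 174.3 * 0.017
Step 3: D = 17164.3 N

17164.3


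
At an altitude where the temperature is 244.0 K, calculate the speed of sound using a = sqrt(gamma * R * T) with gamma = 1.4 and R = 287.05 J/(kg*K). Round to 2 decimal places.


Step 1: gamma * R * T = 1.4 * 287.05 * 244.0 = 98056.28
Step 2: a = sqrt(98056.28) = 313.14 m/s

313.14


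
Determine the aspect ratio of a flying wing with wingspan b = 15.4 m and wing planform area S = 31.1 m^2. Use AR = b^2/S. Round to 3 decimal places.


Step 1: b^2 = 15.4^2 = 237.16
Step 2: AR = 237.16 / 31.1 = 7.626

7.626


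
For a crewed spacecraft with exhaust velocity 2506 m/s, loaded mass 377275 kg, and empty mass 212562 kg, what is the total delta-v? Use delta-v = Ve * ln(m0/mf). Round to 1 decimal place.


Step 1: Mass ratio m0/mf = 377275 / 212562 = 1.774894
Step 2: ln(1.774894) = 0.573741
Step 3: delta-v = 2506 * 0.573741 = 1437.8 m/s

1437.8


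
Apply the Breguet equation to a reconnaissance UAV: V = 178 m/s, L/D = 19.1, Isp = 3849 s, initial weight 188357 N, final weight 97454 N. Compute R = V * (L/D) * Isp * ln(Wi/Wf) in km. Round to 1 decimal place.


Step 1: Coefficient = V * (L/D) * Isp = 178 * 19.1 * 3849 = 13085830.2 m
Step 2: Wi/Wf = 188357 / 97454 = 1.932779
Step 3: ln(1.932779) = 0.658959
Step 4: R = 13085830.2 * 0.658959 = 8623020.7 m = 8623.0 km

8623.0


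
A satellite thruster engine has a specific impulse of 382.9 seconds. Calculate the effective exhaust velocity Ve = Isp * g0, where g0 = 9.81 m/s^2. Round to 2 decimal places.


Step 1: Ve = Isp * g0 = 382.9 * 9.81
Step 2: Ve = 3756.25 m/s

3756.25


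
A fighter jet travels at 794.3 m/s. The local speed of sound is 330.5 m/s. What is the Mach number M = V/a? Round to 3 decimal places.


Step 1: M = V / a = 794.3 / 330.5
Step 2: M = 2.403

2.403


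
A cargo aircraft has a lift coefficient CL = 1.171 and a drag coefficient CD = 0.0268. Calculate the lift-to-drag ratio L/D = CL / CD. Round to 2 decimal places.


Step 1: L/D = CL / CD = 1.171 / 0.0268
Step 2: L/D = 43.69

43.69


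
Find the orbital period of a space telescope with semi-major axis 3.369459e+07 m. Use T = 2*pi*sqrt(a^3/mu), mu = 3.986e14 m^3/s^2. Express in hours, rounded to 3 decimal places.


Step 1: a^3 / mu = 3.825432e+22 / 3.986e14 = 9.597171e+07
Step 2: sqrt(9.597171e+07) = 9796.5152 s
Step 3: T = 2*pi * 9796.5152 = 61553.32 s
Step 4: T in hours = 61553.32 / 3600 = 17.098 hours

17.098


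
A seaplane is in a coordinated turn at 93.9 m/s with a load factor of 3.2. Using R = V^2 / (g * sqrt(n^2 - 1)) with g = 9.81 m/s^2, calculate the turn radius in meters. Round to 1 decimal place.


Step 1: V^2 = 93.9^2 = 8817.21
Step 2: n^2 - 1 = 3.2^2 - 1 = 9.24
Step 3: sqrt(9.24) = 3.039737
Step 4: R = 8817.21 / (9.81 * 3.039737) = 295.7 m

295.7


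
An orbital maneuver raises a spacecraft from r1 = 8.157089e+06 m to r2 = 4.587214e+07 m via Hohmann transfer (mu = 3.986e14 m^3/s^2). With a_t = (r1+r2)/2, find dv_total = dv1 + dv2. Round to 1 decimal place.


Step 1: Transfer semi-major axis a_t = (8.157089e+06 + 4.587214e+07) / 2 = 2.701461e+07 m
Step 2: v1 (circular at r1) = sqrt(mu/r1) = 6990.38 m/s
Step 3: v_t1 = sqrt(mu*(2/r1 - 1/a_t)) = 9109.11 m/s
Step 4: dv1 = |9109.11 - 6990.38| = 2118.73 m/s
Step 5: v2 (circular at r2) = 2947.77 m/s, v_t2 = 1619.8 m/s
Step 6: dv2 = |2947.77 - 1619.8| = 1327.97 m/s
Step 7: Total delta-v = 2118.73 + 1327.97 = 3446.7 m/s

3446.7


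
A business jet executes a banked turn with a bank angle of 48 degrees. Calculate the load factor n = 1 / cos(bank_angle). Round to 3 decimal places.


Step 1: Convert 48 degrees to radians = 0.837758
Step 2: cos(48 deg) = 0.669131
Step 3: n = 1 / 0.669131 = 1.494

1.494


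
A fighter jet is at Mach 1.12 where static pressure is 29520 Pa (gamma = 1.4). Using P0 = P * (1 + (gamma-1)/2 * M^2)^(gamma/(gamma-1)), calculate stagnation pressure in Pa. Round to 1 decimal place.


Step 1: (gamma-1)/2 * M^2 = 0.2 * 1.2544 = 0.25088
Step 2: 1 + 0.25088 = 1.25088
Step 3: Exponent gamma/(gamma-1) = 3.5
Step 4: P0 = 29520 * 1.25088^3.5 = 64620.6 Pa

64620.6


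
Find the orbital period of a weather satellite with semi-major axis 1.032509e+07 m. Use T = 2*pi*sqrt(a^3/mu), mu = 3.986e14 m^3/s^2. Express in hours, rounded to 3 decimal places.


Step 1: a^3 / mu = 1.100732e+21 / 3.986e14 = 2.761495e+06
Step 2: sqrt(2.761495e+06) = 1661.7746 s
Step 3: T = 2*pi * 1661.7746 = 10441.24 s
Step 4: T in hours = 10441.24 / 3600 = 2.900 hours

2.900


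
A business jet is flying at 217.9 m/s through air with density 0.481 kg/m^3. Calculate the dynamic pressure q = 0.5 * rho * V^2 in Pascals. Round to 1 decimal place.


Step 1: V^2 = 217.9^2 = 47480.41
Step 2: q = 0.5 * 0.481 * 47480.41
Step 3: q = 11419.0 Pa

11419.0


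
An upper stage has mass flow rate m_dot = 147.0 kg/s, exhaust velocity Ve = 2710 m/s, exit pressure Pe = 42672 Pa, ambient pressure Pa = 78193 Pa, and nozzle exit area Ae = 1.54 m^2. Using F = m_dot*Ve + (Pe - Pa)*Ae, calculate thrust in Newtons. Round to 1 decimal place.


Step 1: Momentum thrust = m_dot * Ve = 147.0 * 2710 = 398370.0 N
Step 2: Pressure thrust = (Pe - Pa) * Ae = (42672 - 78193) * 1.54 = -54702.34 N
Step 3: Total thrust F = 398370.0 + -54702.34 = 343667.7 N

343667.7


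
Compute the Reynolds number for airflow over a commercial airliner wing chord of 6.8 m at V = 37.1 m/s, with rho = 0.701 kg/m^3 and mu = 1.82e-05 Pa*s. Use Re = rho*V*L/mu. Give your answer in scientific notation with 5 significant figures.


Step 1: Numerator = rho * V * L = 0.701 * 37.1 * 6.8 = 176.84828
Step 2: Re = 176.84828 / 1.82e-05
Step 3: Re = 9.7169e+06

9.7169e+06


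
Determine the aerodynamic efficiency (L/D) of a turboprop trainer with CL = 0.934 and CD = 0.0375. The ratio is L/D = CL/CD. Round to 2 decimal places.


Step 1: L/D = CL / CD = 0.934 / 0.0375
Step 2: L/D = 24.91

24.91


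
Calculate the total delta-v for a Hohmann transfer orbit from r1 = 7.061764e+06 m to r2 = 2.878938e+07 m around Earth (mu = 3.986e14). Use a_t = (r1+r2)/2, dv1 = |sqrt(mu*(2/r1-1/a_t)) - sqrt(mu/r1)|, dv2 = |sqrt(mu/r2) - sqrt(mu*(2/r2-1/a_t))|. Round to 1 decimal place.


Step 1: Transfer semi-major axis a_t = (7.061764e+06 + 2.878938e+07) / 2 = 1.792557e+07 m
Step 2: v1 (circular at r1) = sqrt(mu/r1) = 7512.98 m/s
Step 3: v_t1 = sqrt(mu*(2/r1 - 1/a_t)) = 9521.2 m/s
Step 4: dv1 = |9521.2 - 7512.98| = 2008.22 m/s
Step 5: v2 (circular at r2) = 3720.94 m/s, v_t2 = 2335.46 m/s
Step 6: dv2 = |3720.94 - 2335.46| = 1385.48 m/s
Step 7: Total delta-v = 2008.22 + 1385.48 = 3393.7 m/s

3393.7


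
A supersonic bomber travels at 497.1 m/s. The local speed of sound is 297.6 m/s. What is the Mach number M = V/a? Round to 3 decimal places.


Step 1: M = V / a = 497.1 / 297.6
Step 2: M = 1.670

1.670


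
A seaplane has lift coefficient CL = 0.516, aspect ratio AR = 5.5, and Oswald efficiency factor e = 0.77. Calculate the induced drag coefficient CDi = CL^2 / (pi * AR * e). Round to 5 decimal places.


Step 1: CL^2 = 0.516^2 = 0.266256
Step 2: pi * AR * e = 3.14159 * 5.5 * 0.77 = 13.304645
Step 3: CDi = 0.266256 / 13.304645 = 0.02001

0.02001


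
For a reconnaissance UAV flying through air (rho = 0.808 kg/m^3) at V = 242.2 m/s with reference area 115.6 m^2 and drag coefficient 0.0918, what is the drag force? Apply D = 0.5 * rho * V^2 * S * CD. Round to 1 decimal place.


Step 1: Dynamic pressure q = 0.5 * 0.808 * 242.2^2 = 23698.9794 Pa
Step 2: Drag D = q * S * CD = 23698.9794 * 115.6 * 0.0918
Step 3: D = 251495.5 N

251495.5


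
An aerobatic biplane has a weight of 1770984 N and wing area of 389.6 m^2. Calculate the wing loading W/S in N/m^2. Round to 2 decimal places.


Step 1: Wing loading = W / S = 1770984 / 389.6
Step 2: Wing loading = 4545.65 N/m^2

4545.65


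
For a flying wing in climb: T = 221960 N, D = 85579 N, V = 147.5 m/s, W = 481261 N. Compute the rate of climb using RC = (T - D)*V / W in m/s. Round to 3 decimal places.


Step 1: Excess thrust = T - D = 221960 - 85579 = 136381 N
Step 2: Excess power = 136381 * 147.5 = 20116197.5 W
Step 3: RC = 20116197.5 / 481261 = 41.799 m/s

41.799


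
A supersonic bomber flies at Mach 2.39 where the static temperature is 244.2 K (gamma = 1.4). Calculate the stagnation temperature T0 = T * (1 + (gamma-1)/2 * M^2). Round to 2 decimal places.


Step 1: (gamma-1)/2 = 0.2
Step 2: M^2 = 5.7121
Step 3: 1 + 0.2 * 5.7121 = 2.14242
Step 4: T0 = 244.2 * 2.14242 = 523.18 K

523.18


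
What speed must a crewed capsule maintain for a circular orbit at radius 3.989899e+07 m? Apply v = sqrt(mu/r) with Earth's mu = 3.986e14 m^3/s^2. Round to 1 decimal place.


Step 1: mu / r = 3.986e14 / 3.989899e+07 = 9990227.8228
Step 2: v = sqrt(9990227.8228) = 3160.7 m/s

3160.7


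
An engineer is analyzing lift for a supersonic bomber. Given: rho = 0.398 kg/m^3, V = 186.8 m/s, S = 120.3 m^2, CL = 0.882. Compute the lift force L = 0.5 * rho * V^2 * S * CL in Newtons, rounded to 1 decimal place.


Step 1: Calculate dynamic pressure q = 0.5 * 0.398 * 186.8^2 = 0.5 * 0.398 * 34894.24 = 6943.9538 Pa
Step 2: Multiply by wing area and lift coefficient: L = 6943.9538 * 120.3 * 0.882
Step 3: L = 835357.6373 * 0.882 = 736785.4 N

736785.4


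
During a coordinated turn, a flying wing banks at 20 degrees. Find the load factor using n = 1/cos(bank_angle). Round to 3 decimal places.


Step 1: Convert 20 degrees to radians = 0.349066
Step 2: cos(20 deg) = 0.939693
Step 3: n = 1 / 0.939693 = 1.064

1.064


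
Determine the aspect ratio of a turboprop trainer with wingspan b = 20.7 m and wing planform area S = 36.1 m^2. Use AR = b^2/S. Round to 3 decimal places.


Step 1: b^2 = 20.7^2 = 428.49
Step 2: AR = 428.49 / 36.1 = 11.870

11.870


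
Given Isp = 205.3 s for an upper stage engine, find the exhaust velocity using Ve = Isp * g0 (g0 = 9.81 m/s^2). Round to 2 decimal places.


Step 1: Ve = Isp * g0 = 205.3 * 9.81
Step 2: Ve = 2013.99 m/s

2013.99


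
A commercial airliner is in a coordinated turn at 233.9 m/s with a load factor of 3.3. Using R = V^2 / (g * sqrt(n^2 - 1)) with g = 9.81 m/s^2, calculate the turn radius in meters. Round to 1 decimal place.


Step 1: V^2 = 233.9^2 = 54709.21
Step 2: n^2 - 1 = 3.3^2 - 1 = 9.89
Step 3: sqrt(9.89) = 3.144837
Step 4: R = 54709.21 / (9.81 * 3.144837) = 1773.3 m

1773.3


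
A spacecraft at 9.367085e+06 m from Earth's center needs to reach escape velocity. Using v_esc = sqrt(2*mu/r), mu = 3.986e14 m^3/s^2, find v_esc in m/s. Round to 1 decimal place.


Step 1: 2*mu/r = 2 * 3.986e14 / 9.367085e+06 = 85106519.264
Step 2: v_esc = sqrt(85106519.264) = 9225.3 m/s

9225.3


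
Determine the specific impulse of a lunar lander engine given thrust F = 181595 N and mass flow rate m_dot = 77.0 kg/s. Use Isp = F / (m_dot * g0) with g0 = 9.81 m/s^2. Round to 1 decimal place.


Step 1: m_dot * g0 = 77.0 * 9.81 = 755.37
Step 2: Isp = 181595 / 755.37 = 240.4 s

240.4


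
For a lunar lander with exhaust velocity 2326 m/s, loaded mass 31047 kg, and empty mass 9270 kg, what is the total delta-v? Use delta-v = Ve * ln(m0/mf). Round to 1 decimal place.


Step 1: Mass ratio m0/mf = 31047 / 9270 = 3.349191
Step 2: ln(3.349191) = 1.208719
Step 3: delta-v = 2326 * 1.208719 = 2811.5 m/s

2811.5


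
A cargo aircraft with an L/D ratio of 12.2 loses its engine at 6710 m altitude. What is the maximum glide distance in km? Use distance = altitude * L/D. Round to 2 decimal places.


Step 1: Glide distance = altitude * L/D = 6710 * 12.2 = 81862.0 m
Step 2: Convert to km: 81862.0 / 1000 = 81.86 km

81.86


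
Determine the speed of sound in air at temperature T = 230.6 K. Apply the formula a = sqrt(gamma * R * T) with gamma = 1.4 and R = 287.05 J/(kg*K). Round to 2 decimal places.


Step 1: gamma * R * T = 1.4 * 287.05 * 230.6 = 92671.222
Step 2: a = sqrt(92671.222) = 304.42 m/s

304.42


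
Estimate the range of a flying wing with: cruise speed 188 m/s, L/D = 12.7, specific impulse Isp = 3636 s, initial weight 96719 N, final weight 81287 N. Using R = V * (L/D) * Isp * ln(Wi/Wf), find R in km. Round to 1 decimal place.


Step 1: Coefficient = V * (L/D) * Isp = 188 * 12.7 * 3636 = 8681313.6 m
Step 2: Wi/Wf = 96719 / 81287 = 1.189846
Step 3: ln(1.189846) = 0.173824
Step 4: R = 8681313.6 * 0.173824 = 1509018.6 m = 1509.0 km

1509.0


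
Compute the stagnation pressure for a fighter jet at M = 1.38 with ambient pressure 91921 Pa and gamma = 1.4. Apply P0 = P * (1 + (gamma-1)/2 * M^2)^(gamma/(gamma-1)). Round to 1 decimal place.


Step 1: (gamma-1)/2 * M^2 = 0.2 * 1.9044 = 0.38088
Step 2: 1 + 0.38088 = 1.38088
Step 3: Exponent gamma/(gamma-1) = 3.5
Step 4: P0 = 91921 * 1.38088^3.5 = 284420.3 Pa

284420.3
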